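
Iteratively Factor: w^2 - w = (w - 1)*(w)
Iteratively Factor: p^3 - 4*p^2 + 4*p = (p)*(p^2 - 4*p + 4) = p*(p - 2)*(p - 2)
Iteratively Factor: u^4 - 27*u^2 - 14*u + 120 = (u + 4)*(u^3 - 4*u^2 - 11*u + 30) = (u - 2)*(u + 4)*(u^2 - 2*u - 15) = (u - 5)*(u - 2)*(u + 4)*(u + 3)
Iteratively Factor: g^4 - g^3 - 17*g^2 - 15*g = (g - 5)*(g^3 + 4*g^2 + 3*g) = (g - 5)*(g + 3)*(g^2 + g) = g*(g - 5)*(g + 3)*(g + 1)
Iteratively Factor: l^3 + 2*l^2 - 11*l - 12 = (l - 3)*(l^2 + 5*l + 4) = (l - 3)*(l + 4)*(l + 1)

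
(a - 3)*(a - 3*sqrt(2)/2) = a^2 - 3*a - 3*sqrt(2)*a/2 + 9*sqrt(2)/2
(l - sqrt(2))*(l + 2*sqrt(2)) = l^2 + sqrt(2)*l - 4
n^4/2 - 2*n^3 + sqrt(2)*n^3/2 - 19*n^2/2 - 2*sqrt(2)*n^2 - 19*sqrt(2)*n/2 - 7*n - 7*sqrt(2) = (n/2 + sqrt(2)/2)*(n - 7)*(n + 1)*(n + 2)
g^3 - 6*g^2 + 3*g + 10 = (g - 5)*(g - 2)*(g + 1)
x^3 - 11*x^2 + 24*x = x*(x - 8)*(x - 3)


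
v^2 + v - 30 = (v - 5)*(v + 6)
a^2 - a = a*(a - 1)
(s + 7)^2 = s^2 + 14*s + 49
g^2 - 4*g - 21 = (g - 7)*(g + 3)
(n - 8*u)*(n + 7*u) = n^2 - n*u - 56*u^2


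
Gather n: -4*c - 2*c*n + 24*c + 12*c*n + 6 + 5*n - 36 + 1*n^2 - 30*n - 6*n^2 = 20*c - 5*n^2 + n*(10*c - 25) - 30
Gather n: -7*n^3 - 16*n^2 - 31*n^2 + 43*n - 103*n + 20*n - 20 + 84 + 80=-7*n^3 - 47*n^2 - 40*n + 144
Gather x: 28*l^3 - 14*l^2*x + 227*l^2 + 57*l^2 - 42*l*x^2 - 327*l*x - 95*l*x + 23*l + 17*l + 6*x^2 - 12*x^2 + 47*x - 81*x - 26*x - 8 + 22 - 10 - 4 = 28*l^3 + 284*l^2 + 40*l + x^2*(-42*l - 6) + x*(-14*l^2 - 422*l - 60)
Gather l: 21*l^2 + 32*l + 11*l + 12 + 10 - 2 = 21*l^2 + 43*l + 20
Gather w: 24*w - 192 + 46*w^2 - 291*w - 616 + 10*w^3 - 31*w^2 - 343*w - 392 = 10*w^3 + 15*w^2 - 610*w - 1200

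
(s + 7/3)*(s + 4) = s^2 + 19*s/3 + 28/3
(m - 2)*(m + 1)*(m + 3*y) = m^3 + 3*m^2*y - m^2 - 3*m*y - 2*m - 6*y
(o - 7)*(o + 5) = o^2 - 2*o - 35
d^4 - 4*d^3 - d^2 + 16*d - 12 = (d - 3)*(d - 2)*(d - 1)*(d + 2)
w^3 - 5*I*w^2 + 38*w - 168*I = (w - 7*I)*(w - 4*I)*(w + 6*I)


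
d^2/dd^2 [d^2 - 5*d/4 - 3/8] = 2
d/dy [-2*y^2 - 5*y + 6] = -4*y - 5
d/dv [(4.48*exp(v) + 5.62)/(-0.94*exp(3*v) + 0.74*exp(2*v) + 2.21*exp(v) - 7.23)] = (8.4224*exp(3*v) + 12.5332*exp(2*v) - 8.3176*exp(v) - 44.8106)*exp(v)/(0.8836*exp(6*v) - 1.3912*exp(5*v) - 3.6072*exp(4*v) + 16.8632*exp(3*v) - 5.8163*exp(2*v) - 31.9566*exp(v) + 52.2729)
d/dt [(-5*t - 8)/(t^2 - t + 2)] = (-5*t^2 + 5*t + (2*t - 1)*(5*t + 8) - 10)/(t^2 - t + 2)^2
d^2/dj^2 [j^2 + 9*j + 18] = 2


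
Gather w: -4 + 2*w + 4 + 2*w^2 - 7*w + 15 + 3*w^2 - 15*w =5*w^2 - 20*w + 15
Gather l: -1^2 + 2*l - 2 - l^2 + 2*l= -l^2 + 4*l - 3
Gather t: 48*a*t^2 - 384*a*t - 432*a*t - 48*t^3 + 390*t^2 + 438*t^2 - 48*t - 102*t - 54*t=-48*t^3 + t^2*(48*a + 828) + t*(-816*a - 204)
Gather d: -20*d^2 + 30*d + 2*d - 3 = -20*d^2 + 32*d - 3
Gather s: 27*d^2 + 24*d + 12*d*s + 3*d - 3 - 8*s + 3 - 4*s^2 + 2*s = 27*d^2 + 27*d - 4*s^2 + s*(12*d - 6)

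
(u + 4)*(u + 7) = u^2 + 11*u + 28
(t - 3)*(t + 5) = t^2 + 2*t - 15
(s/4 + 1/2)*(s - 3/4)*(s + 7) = s^3/4 + 33*s^2/16 + 29*s/16 - 21/8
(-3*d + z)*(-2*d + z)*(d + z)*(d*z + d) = 6*d^4*z + 6*d^4 + d^3*z^2 + d^3*z - 4*d^2*z^3 - 4*d^2*z^2 + d*z^4 + d*z^3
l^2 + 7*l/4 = l*(l + 7/4)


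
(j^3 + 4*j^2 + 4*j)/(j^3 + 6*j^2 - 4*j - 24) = j*(j + 2)/(j^2 + 4*j - 12)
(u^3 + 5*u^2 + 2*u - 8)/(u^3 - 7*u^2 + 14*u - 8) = (u^2 + 6*u + 8)/(u^2 - 6*u + 8)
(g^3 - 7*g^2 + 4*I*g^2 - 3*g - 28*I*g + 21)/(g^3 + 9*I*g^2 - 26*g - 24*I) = (g^2 + g*(-7 + I) - 7*I)/(g^2 + 6*I*g - 8)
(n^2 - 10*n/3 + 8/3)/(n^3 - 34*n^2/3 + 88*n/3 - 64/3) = 1/(n - 8)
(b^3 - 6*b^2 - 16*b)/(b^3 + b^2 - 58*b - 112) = b/(b + 7)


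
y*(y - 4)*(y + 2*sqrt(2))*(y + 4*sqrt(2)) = y^4 - 4*y^3 + 6*sqrt(2)*y^3 - 24*sqrt(2)*y^2 + 16*y^2 - 64*y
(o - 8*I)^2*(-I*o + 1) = -I*o^3 - 15*o^2 + 48*I*o - 64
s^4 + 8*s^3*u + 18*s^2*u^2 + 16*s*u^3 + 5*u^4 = (s + u)^3*(s + 5*u)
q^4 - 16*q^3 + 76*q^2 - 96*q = q*(q - 8)*(q - 6)*(q - 2)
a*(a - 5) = a^2 - 5*a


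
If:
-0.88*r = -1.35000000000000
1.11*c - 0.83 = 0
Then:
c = 0.75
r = 1.53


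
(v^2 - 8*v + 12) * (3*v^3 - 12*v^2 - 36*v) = 3*v^5 - 36*v^4 + 96*v^3 + 144*v^2 - 432*v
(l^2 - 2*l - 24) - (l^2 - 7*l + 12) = 5*l - 36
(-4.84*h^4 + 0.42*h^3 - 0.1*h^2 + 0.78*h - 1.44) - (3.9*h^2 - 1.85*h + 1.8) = -4.84*h^4 + 0.42*h^3 - 4.0*h^2 + 2.63*h - 3.24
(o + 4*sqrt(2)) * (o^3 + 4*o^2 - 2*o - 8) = o^4 + 4*o^3 + 4*sqrt(2)*o^3 - 2*o^2 + 16*sqrt(2)*o^2 - 8*sqrt(2)*o - 8*o - 32*sqrt(2)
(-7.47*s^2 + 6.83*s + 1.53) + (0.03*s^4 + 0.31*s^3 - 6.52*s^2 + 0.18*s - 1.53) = 0.03*s^4 + 0.31*s^3 - 13.99*s^2 + 7.01*s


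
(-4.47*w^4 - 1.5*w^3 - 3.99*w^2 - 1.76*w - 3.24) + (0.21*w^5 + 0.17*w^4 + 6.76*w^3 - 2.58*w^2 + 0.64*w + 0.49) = 0.21*w^5 - 4.3*w^4 + 5.26*w^3 - 6.57*w^2 - 1.12*w - 2.75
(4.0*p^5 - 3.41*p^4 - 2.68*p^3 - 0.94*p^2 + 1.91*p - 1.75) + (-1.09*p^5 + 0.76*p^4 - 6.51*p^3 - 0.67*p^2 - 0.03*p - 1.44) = 2.91*p^5 - 2.65*p^4 - 9.19*p^3 - 1.61*p^2 + 1.88*p - 3.19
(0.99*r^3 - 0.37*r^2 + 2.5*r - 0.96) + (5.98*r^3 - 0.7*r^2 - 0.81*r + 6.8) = 6.97*r^3 - 1.07*r^2 + 1.69*r + 5.84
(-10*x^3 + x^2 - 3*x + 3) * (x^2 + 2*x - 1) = -10*x^5 - 19*x^4 + 9*x^3 - 4*x^2 + 9*x - 3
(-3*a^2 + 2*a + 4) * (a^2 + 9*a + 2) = -3*a^4 - 25*a^3 + 16*a^2 + 40*a + 8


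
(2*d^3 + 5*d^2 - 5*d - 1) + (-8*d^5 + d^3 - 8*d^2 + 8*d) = -8*d^5 + 3*d^3 - 3*d^2 + 3*d - 1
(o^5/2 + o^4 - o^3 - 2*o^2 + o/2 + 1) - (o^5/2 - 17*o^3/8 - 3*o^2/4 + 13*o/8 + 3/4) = o^4 + 9*o^3/8 - 5*o^2/4 - 9*o/8 + 1/4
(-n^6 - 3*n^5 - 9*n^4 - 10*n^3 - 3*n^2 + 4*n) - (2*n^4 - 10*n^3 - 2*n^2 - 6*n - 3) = -n^6 - 3*n^5 - 11*n^4 - n^2 + 10*n + 3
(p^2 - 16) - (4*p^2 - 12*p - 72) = -3*p^2 + 12*p + 56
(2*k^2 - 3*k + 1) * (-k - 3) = -2*k^3 - 3*k^2 + 8*k - 3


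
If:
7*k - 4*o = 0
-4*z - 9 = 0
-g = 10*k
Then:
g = -40*o/7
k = 4*o/7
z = -9/4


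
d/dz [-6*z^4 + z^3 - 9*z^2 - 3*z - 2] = -24*z^3 + 3*z^2 - 18*z - 3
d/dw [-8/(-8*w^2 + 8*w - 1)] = 64*(1 - 2*w)/(8*w^2 - 8*w + 1)^2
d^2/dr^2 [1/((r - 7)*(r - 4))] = 2*((r - 7)^2 + (r - 7)*(r - 4) + (r - 4)^2)/((r - 7)^3*(r - 4)^3)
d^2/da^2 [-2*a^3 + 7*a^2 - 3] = 14 - 12*a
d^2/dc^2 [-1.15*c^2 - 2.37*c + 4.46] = -2.30000000000000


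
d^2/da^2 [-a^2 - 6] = -2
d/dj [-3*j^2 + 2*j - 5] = 2 - 6*j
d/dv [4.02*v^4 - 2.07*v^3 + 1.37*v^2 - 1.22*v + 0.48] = 16.08*v^3 - 6.21*v^2 + 2.74*v - 1.22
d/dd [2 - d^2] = -2*d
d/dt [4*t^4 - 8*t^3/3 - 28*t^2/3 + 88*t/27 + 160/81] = 16*t^3 - 8*t^2 - 56*t/3 + 88/27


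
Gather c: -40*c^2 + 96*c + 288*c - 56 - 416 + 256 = -40*c^2 + 384*c - 216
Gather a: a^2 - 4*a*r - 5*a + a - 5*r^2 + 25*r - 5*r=a^2 + a*(-4*r - 4) - 5*r^2 + 20*r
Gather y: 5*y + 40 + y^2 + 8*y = y^2 + 13*y + 40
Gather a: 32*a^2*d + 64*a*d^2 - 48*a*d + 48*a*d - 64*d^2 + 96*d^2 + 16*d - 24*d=32*a^2*d + 64*a*d^2 + 32*d^2 - 8*d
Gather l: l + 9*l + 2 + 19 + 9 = 10*l + 30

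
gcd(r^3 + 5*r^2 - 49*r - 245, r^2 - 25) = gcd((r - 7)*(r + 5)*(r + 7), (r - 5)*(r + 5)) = r + 5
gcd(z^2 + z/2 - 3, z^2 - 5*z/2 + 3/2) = z - 3/2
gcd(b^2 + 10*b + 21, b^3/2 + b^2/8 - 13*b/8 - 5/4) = 1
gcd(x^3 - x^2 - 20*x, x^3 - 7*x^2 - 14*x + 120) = x^2 - x - 20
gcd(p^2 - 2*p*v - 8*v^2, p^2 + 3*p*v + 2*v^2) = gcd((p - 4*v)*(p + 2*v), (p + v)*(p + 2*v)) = p + 2*v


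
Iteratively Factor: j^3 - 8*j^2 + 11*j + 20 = (j - 4)*(j^2 - 4*j - 5) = (j - 4)*(j + 1)*(j - 5)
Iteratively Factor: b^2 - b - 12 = (b - 4)*(b + 3)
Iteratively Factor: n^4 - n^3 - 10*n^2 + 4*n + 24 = (n + 2)*(n^3 - 3*n^2 - 4*n + 12) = (n - 3)*(n + 2)*(n^2 - 4) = (n - 3)*(n + 2)^2*(n - 2)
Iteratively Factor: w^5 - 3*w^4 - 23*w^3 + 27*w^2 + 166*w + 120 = (w - 5)*(w^4 + 2*w^3 - 13*w^2 - 38*w - 24) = (w - 5)*(w + 2)*(w^3 - 13*w - 12) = (w - 5)*(w + 1)*(w + 2)*(w^2 - w - 12) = (w - 5)*(w + 1)*(w + 2)*(w + 3)*(w - 4)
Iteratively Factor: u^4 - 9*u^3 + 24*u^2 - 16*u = (u - 4)*(u^3 - 5*u^2 + 4*u) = (u - 4)*(u - 1)*(u^2 - 4*u) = u*(u - 4)*(u - 1)*(u - 4)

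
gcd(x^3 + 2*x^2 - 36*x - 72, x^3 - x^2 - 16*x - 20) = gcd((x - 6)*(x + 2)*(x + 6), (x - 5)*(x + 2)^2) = x + 2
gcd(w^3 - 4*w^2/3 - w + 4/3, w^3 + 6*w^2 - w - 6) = w^2 - 1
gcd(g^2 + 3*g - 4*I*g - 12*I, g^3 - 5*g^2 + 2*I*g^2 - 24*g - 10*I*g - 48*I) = g + 3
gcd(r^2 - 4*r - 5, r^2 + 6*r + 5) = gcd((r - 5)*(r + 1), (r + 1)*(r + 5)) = r + 1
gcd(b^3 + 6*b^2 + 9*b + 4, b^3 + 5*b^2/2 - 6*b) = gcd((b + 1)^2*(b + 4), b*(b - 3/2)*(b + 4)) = b + 4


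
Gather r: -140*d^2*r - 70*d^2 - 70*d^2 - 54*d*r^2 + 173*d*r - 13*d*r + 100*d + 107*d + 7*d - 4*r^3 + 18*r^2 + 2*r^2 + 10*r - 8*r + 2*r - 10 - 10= -140*d^2 + 214*d - 4*r^3 + r^2*(20 - 54*d) + r*(-140*d^2 + 160*d + 4) - 20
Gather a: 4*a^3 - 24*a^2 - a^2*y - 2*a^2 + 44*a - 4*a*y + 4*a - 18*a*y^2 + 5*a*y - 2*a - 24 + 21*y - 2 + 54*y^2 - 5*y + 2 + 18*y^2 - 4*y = 4*a^3 + a^2*(-y - 26) + a*(-18*y^2 + y + 46) + 72*y^2 + 12*y - 24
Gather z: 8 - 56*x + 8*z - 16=-56*x + 8*z - 8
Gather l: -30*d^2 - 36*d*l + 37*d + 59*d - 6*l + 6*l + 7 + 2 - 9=-30*d^2 - 36*d*l + 96*d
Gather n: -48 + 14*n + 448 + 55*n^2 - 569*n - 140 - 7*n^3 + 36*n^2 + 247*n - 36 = -7*n^3 + 91*n^2 - 308*n + 224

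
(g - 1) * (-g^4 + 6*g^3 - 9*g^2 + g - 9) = -g^5 + 7*g^4 - 15*g^3 + 10*g^2 - 10*g + 9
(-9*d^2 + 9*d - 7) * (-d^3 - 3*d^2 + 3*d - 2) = 9*d^5 + 18*d^4 - 47*d^3 + 66*d^2 - 39*d + 14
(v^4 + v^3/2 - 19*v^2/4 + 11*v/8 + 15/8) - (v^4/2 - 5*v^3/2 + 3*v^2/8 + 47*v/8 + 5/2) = v^4/2 + 3*v^3 - 41*v^2/8 - 9*v/2 - 5/8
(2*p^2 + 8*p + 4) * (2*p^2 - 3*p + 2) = 4*p^4 + 10*p^3 - 12*p^2 + 4*p + 8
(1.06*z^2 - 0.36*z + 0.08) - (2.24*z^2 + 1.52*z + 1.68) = -1.18*z^2 - 1.88*z - 1.6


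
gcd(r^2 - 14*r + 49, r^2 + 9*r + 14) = 1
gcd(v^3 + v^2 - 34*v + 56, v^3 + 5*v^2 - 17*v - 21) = v + 7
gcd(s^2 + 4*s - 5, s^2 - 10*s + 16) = 1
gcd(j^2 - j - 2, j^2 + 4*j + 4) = 1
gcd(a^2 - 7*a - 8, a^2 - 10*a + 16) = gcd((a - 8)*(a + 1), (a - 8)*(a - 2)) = a - 8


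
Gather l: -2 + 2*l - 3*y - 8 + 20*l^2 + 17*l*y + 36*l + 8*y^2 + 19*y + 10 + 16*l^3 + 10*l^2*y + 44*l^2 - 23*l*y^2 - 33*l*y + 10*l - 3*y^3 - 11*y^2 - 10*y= 16*l^3 + l^2*(10*y + 64) + l*(-23*y^2 - 16*y + 48) - 3*y^3 - 3*y^2 + 6*y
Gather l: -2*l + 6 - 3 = 3 - 2*l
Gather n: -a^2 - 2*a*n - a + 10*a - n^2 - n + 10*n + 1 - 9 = -a^2 + 9*a - n^2 + n*(9 - 2*a) - 8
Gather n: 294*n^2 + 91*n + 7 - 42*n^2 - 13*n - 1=252*n^2 + 78*n + 6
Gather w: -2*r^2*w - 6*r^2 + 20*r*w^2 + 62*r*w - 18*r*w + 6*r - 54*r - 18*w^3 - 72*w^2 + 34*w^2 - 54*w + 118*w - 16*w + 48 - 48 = -6*r^2 - 48*r - 18*w^3 + w^2*(20*r - 38) + w*(-2*r^2 + 44*r + 48)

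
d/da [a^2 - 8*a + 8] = 2*a - 8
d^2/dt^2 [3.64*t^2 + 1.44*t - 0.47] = 7.28000000000000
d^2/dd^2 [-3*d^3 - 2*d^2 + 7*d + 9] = -18*d - 4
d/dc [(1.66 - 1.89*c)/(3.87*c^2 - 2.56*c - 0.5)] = (7.3143*c^2 - 12.8484*c + 5.1946)/(14.9769*c^4 - 19.8144*c^3 + 2.6836*c^2 + 2.56*c + 0.25)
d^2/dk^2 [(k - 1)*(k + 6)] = 2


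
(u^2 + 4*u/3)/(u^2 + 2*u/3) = (3*u + 4)/(3*u + 2)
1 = 1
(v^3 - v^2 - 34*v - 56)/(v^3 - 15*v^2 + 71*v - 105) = (v^2 + 6*v + 8)/(v^2 - 8*v + 15)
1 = 1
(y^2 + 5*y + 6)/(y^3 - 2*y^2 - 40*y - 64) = (y + 3)/(y^2 - 4*y - 32)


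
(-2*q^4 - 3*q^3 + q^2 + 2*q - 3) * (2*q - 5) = -4*q^5 + 4*q^4 + 17*q^3 - q^2 - 16*q + 15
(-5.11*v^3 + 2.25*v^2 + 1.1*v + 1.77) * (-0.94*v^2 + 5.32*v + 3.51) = 4.8034*v^5 - 29.3002*v^4 - 7.0001*v^3 + 12.0857*v^2 + 13.2774*v + 6.2127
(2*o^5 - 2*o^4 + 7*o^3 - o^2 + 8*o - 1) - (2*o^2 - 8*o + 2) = 2*o^5 - 2*o^4 + 7*o^3 - 3*o^2 + 16*o - 3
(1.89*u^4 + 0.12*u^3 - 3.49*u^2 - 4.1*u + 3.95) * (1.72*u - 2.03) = 3.2508*u^5 - 3.6303*u^4 - 6.2464*u^3 + 0.0327000000000002*u^2 + 15.117*u - 8.0185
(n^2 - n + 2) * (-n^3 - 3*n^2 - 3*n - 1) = -n^5 - 2*n^4 - 2*n^3 - 4*n^2 - 5*n - 2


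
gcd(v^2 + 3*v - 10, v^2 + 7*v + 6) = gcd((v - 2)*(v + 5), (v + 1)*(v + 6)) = 1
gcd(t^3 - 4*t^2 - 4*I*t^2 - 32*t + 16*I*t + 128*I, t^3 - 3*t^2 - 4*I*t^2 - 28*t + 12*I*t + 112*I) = t^2 + t*(4 - 4*I) - 16*I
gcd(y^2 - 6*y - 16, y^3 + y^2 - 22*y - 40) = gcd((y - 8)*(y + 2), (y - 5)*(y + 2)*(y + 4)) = y + 2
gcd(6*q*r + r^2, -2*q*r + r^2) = r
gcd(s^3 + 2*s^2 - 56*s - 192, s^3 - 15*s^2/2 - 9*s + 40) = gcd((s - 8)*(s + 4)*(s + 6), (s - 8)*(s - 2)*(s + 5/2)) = s - 8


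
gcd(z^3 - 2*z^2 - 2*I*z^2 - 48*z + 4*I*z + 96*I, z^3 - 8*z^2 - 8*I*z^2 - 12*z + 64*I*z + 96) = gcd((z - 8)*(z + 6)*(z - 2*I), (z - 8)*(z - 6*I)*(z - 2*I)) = z^2 + z*(-8 - 2*I) + 16*I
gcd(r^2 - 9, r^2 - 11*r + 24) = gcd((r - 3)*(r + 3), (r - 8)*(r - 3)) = r - 3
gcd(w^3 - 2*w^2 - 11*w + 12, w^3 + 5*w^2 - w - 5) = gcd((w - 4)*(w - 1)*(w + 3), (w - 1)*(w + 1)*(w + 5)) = w - 1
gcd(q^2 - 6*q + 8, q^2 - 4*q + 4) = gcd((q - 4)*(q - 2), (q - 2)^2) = q - 2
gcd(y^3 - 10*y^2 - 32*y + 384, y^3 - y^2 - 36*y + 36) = y + 6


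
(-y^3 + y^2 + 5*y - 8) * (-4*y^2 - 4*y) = 4*y^5 - 24*y^3 + 12*y^2 + 32*y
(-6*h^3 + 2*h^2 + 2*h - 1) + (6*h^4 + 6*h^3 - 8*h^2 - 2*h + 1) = 6*h^4 - 6*h^2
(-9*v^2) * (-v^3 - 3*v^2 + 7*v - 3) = 9*v^5 + 27*v^4 - 63*v^3 + 27*v^2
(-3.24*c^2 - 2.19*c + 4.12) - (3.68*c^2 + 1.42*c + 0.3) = -6.92*c^2 - 3.61*c + 3.82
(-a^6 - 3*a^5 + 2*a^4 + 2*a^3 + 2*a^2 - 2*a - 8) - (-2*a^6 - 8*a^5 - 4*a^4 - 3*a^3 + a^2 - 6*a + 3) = a^6 + 5*a^5 + 6*a^4 + 5*a^3 + a^2 + 4*a - 11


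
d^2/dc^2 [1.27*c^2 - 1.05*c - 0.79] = 2.54000000000000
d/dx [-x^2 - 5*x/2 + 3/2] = -2*x - 5/2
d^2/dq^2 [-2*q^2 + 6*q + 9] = -4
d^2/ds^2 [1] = 0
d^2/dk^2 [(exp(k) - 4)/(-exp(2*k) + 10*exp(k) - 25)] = (-exp(2*k) - 4*exp(k) + 15)*exp(k)/(exp(4*k) - 20*exp(3*k) + 150*exp(2*k) - 500*exp(k) + 625)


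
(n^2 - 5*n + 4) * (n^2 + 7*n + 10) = n^4 + 2*n^3 - 21*n^2 - 22*n + 40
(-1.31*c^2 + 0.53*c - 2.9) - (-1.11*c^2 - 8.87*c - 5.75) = -0.2*c^2 + 9.4*c + 2.85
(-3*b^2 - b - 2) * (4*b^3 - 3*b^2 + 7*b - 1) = -12*b^5 + 5*b^4 - 26*b^3 + 2*b^2 - 13*b + 2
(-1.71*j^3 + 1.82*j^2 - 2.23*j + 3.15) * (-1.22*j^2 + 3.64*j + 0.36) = 2.0862*j^5 - 8.4448*j^4 + 8.7298*j^3 - 11.305*j^2 + 10.6632*j + 1.134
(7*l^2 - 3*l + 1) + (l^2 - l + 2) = 8*l^2 - 4*l + 3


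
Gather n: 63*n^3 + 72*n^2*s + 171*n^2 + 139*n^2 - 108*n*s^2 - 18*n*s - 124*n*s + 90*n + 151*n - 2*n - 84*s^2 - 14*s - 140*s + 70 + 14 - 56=63*n^3 + n^2*(72*s + 310) + n*(-108*s^2 - 142*s + 239) - 84*s^2 - 154*s + 28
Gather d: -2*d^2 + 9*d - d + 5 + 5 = -2*d^2 + 8*d + 10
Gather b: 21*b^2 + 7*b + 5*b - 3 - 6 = 21*b^2 + 12*b - 9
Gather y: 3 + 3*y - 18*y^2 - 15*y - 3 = -18*y^2 - 12*y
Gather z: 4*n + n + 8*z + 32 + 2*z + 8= 5*n + 10*z + 40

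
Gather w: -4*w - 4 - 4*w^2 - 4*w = -4*w^2 - 8*w - 4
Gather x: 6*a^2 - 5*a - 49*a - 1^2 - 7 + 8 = 6*a^2 - 54*a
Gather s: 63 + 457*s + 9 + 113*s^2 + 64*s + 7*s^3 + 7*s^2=7*s^3 + 120*s^2 + 521*s + 72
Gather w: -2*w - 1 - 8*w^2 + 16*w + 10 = -8*w^2 + 14*w + 9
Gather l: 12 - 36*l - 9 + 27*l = 3 - 9*l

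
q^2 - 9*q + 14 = (q - 7)*(q - 2)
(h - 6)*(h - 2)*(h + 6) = h^3 - 2*h^2 - 36*h + 72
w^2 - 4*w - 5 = (w - 5)*(w + 1)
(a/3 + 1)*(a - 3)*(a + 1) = a^3/3 + a^2/3 - 3*a - 3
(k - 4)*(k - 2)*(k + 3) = k^3 - 3*k^2 - 10*k + 24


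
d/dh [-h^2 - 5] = -2*h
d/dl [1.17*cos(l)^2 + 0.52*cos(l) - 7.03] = -(2.34*cos(l) + 0.52)*sin(l)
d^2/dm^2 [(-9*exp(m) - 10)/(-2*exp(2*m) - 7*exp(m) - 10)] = (36*exp(4*m) + 34*exp(3*m) - 660*exp(2*m) - 940*exp(m) + 200)*exp(m)/(8*exp(6*m) + 84*exp(5*m) + 414*exp(4*m) + 1183*exp(3*m) + 2070*exp(2*m) + 2100*exp(m) + 1000)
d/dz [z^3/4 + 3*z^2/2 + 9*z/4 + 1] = 3*z^2/4 + 3*z + 9/4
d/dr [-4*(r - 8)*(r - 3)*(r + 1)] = -12*r^2 + 80*r - 52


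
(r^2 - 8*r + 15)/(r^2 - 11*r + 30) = (r - 3)/(r - 6)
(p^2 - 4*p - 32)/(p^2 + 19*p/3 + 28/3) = 3*(p - 8)/(3*p + 7)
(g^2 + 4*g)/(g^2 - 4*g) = (g + 4)/(g - 4)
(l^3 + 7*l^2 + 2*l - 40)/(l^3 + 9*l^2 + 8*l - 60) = (l + 4)/(l + 6)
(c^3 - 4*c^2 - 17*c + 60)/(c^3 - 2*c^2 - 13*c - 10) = (c^2 + c - 12)/(c^2 + 3*c + 2)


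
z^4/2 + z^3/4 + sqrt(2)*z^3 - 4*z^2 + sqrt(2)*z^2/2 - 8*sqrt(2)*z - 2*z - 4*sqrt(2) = (z/2 + sqrt(2))*(z + 1/2)*(z - 2*sqrt(2))*(z + 2*sqrt(2))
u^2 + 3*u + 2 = (u + 1)*(u + 2)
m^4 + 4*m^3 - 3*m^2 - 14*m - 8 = (m - 2)*(m + 1)^2*(m + 4)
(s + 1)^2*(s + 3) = s^3 + 5*s^2 + 7*s + 3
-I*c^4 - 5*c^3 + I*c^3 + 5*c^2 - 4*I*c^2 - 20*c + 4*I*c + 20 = (c - 5*I)*(c - 2*I)*(c + 2*I)*(-I*c + I)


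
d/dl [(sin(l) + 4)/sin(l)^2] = -(sin(l) + 8)*cos(l)/sin(l)^3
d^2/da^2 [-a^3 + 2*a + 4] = -6*a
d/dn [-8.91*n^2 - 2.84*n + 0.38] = -17.82*n - 2.84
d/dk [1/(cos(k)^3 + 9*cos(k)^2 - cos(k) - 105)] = (3*cos(k)^2 + 18*cos(k) - 1)*sin(k)/(cos(k)^3 + 9*cos(k)^2 - cos(k) - 105)^2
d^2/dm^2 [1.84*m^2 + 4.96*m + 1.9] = 3.68000000000000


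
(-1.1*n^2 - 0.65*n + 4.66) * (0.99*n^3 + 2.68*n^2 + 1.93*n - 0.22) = -1.089*n^5 - 3.5915*n^4 + 0.7484*n^3 + 11.4763*n^2 + 9.1368*n - 1.0252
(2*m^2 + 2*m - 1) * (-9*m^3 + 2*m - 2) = -18*m^5 - 18*m^4 + 13*m^3 - 6*m + 2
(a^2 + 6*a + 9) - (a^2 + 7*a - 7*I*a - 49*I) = -a + 7*I*a + 9 + 49*I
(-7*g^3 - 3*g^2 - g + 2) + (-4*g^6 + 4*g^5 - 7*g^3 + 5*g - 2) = -4*g^6 + 4*g^5 - 14*g^3 - 3*g^2 + 4*g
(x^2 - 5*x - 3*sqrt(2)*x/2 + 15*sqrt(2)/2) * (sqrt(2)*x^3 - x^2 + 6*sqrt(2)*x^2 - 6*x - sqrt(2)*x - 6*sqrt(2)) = sqrt(2)*x^5 - 4*x^4 + sqrt(2)*x^4 - 59*sqrt(2)*x^3/2 - 4*x^3 + sqrt(2)*x^2/2 + 123*x^2 - 15*sqrt(2)*x + 3*x - 90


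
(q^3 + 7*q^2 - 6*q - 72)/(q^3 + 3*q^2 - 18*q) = (q + 4)/q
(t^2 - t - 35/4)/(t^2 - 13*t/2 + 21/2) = (t + 5/2)/(t - 3)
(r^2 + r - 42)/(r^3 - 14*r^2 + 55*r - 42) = (r + 7)/(r^2 - 8*r + 7)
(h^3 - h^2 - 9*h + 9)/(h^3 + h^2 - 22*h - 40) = (h^3 - h^2 - 9*h + 9)/(h^3 + h^2 - 22*h - 40)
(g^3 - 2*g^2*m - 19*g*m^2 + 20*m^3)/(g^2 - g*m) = g - m - 20*m^2/g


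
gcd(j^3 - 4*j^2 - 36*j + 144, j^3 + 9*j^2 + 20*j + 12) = j + 6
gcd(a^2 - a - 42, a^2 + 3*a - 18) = a + 6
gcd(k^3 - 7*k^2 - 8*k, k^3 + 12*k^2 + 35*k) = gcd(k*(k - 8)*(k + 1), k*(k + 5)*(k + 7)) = k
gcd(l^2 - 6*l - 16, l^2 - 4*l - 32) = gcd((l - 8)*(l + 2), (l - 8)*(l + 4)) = l - 8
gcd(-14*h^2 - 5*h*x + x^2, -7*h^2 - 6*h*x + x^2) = -7*h + x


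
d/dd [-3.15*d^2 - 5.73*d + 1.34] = -6.3*d - 5.73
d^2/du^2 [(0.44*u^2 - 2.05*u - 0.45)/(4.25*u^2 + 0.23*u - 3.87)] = (-7.105427357601e-15*u^4 - 74.91645*u^3 - 5.34734999999999*u^2 - 204.9435*u - 5.320098)/(76.765625*u^6 + 12.463125*u^5 - 209.03115*u^4 - 22.685383*u^3 + 190.341306*u^2 + 10.334061*u - 57.960603)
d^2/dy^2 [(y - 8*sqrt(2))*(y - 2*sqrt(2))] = 2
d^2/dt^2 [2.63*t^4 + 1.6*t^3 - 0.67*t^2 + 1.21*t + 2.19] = 31.56*t^2 + 9.6*t - 1.34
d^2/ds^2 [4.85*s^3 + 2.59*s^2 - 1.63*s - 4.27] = 29.1*s + 5.18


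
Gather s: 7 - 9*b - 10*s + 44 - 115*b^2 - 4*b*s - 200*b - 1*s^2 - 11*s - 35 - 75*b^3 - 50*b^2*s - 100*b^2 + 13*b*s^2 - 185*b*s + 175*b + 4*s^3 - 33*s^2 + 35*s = -75*b^3 - 215*b^2 - 34*b + 4*s^3 + s^2*(13*b - 34) + s*(-50*b^2 - 189*b + 14) + 16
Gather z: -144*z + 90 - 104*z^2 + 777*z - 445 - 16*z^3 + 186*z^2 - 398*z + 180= -16*z^3 + 82*z^2 + 235*z - 175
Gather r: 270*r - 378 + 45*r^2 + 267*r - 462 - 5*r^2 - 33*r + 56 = 40*r^2 + 504*r - 784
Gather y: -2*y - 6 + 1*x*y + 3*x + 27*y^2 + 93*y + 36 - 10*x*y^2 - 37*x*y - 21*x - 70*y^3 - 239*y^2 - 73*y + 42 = -18*x - 70*y^3 + y^2*(-10*x - 212) + y*(18 - 36*x) + 72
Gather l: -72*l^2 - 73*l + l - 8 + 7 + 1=-72*l^2 - 72*l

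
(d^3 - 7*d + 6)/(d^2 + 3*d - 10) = (d^2 + 2*d - 3)/(d + 5)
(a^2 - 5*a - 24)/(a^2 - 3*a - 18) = (a - 8)/(a - 6)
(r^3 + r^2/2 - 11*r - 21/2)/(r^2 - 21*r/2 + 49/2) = (r^2 + 4*r + 3)/(r - 7)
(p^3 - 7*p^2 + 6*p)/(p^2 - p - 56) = p*(-p^2 + 7*p - 6)/(-p^2 + p + 56)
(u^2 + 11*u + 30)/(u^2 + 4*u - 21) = (u^2 + 11*u + 30)/(u^2 + 4*u - 21)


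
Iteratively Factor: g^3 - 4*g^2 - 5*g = (g - 5)*(g^2 + g) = (g - 5)*(g + 1)*(g)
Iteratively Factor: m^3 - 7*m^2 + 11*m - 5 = (m - 1)*(m^2 - 6*m + 5) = (m - 1)^2*(m - 5)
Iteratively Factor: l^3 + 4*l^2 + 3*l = (l)*(l^2 + 4*l + 3) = l*(l + 3)*(l + 1)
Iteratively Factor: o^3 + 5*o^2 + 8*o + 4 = (o + 2)*(o^2 + 3*o + 2) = (o + 1)*(o + 2)*(o + 2)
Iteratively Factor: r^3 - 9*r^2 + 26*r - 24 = (r - 3)*(r^2 - 6*r + 8) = (r - 3)*(r - 2)*(r - 4)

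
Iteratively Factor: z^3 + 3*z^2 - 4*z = (z + 4)*(z^2 - z) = z*(z + 4)*(z - 1)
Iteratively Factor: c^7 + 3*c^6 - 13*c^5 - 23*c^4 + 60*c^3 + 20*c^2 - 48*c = (c - 2)*(c^6 + 5*c^5 - 3*c^4 - 29*c^3 + 2*c^2 + 24*c) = (c - 2)^2*(c^5 + 7*c^4 + 11*c^3 - 7*c^2 - 12*c) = (c - 2)^2*(c - 1)*(c^4 + 8*c^3 + 19*c^2 + 12*c) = (c - 2)^2*(c - 1)*(c + 3)*(c^3 + 5*c^2 + 4*c) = (c - 2)^2*(c - 1)*(c + 3)*(c + 4)*(c^2 + c) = c*(c - 2)^2*(c - 1)*(c + 3)*(c + 4)*(c + 1)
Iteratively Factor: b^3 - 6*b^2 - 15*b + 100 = (b - 5)*(b^2 - b - 20) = (b - 5)^2*(b + 4)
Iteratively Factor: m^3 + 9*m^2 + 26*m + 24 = (m + 4)*(m^2 + 5*m + 6) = (m + 3)*(m + 4)*(m + 2)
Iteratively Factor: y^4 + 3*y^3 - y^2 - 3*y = (y + 1)*(y^3 + 2*y^2 - 3*y) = (y - 1)*(y + 1)*(y^2 + 3*y) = (y - 1)*(y + 1)*(y + 3)*(y)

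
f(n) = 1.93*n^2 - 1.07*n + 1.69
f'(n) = 3.86*n - 1.07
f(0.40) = 1.57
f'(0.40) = 0.47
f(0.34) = 1.55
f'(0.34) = 0.24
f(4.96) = 43.86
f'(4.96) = 18.08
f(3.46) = 21.09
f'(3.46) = 12.29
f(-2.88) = 20.78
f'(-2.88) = -12.19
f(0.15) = 1.57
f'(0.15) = -0.49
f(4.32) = 33.09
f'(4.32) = 15.61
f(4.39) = 34.19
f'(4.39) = 15.88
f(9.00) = 148.39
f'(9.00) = 33.67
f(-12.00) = 292.45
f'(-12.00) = -47.39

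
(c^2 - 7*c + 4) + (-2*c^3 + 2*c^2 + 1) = -2*c^3 + 3*c^2 - 7*c + 5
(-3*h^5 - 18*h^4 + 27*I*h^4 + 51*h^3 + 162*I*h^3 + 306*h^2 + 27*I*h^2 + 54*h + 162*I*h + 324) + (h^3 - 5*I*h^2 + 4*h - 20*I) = -3*h^5 - 18*h^4 + 27*I*h^4 + 52*h^3 + 162*I*h^3 + 306*h^2 + 22*I*h^2 + 58*h + 162*I*h + 324 - 20*I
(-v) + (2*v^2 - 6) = 2*v^2 - v - 6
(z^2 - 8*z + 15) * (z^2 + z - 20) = z^4 - 7*z^3 - 13*z^2 + 175*z - 300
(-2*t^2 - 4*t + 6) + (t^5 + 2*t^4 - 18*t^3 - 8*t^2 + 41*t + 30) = t^5 + 2*t^4 - 18*t^3 - 10*t^2 + 37*t + 36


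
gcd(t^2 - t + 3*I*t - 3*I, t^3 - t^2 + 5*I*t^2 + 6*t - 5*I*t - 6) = t - 1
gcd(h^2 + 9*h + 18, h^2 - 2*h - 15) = h + 3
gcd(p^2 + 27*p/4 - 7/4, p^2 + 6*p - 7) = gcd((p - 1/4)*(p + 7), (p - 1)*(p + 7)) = p + 7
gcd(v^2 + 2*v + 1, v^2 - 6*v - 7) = v + 1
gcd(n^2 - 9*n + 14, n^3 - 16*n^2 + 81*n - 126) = n - 7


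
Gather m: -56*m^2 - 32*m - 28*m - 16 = -56*m^2 - 60*m - 16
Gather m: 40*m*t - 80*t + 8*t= 40*m*t - 72*t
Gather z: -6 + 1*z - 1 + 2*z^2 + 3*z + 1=2*z^2 + 4*z - 6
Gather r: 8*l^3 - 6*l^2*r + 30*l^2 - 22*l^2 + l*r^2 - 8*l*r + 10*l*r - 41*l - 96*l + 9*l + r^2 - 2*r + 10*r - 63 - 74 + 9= 8*l^3 + 8*l^2 - 128*l + r^2*(l + 1) + r*(-6*l^2 + 2*l + 8) - 128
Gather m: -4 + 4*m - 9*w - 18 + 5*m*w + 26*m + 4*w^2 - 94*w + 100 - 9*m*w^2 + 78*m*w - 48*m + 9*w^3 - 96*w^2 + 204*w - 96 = m*(-9*w^2 + 83*w - 18) + 9*w^3 - 92*w^2 + 101*w - 18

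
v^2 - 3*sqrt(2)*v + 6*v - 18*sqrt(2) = (v + 6)*(v - 3*sqrt(2))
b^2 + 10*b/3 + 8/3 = (b + 4/3)*(b + 2)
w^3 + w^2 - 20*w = w*(w - 4)*(w + 5)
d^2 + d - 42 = (d - 6)*(d + 7)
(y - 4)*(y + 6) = y^2 + 2*y - 24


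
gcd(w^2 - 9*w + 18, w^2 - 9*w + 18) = w^2 - 9*w + 18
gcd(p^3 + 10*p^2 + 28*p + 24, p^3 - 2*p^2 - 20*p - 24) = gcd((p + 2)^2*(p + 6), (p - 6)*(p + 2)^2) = p^2 + 4*p + 4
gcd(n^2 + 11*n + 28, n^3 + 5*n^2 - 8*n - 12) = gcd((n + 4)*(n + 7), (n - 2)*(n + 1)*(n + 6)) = 1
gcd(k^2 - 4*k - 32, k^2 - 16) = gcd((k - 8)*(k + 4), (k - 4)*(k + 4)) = k + 4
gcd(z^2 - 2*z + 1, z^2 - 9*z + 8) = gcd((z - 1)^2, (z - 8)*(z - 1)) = z - 1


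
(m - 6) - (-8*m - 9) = 9*m + 3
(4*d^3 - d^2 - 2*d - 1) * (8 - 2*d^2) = -8*d^5 + 2*d^4 + 36*d^3 - 6*d^2 - 16*d - 8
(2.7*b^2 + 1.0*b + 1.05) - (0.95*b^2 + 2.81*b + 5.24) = 1.75*b^2 - 1.81*b - 4.19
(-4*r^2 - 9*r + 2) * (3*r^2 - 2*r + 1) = -12*r^4 - 19*r^3 + 20*r^2 - 13*r + 2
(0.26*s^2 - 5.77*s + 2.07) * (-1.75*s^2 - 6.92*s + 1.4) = -0.455*s^4 + 8.2983*s^3 + 36.6699*s^2 - 22.4024*s + 2.898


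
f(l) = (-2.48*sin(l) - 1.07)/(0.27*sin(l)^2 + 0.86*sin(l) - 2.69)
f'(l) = (-0.54*sin(l)*cos(l) - 0.86*cos(l))*(-2.48*sin(l) - 1.07)/(0.27*sin(l)^2 + 0.86*sin(l) - 2.69)^2 - 2.48*cos(l)/(0.27*sin(l)^2 + 0.86*sin(l) - 2.69) = (0.6696*sin(l)^2 + 0.5778*sin(l) + 7.5914)*cos(l)/(0.0729*sin(l)^4 + 0.4644*sin(l)^3 - 0.713*sin(l)^2 - 4.6268*sin(l) + 7.2361)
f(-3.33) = 0.61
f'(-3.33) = -1.20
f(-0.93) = -0.29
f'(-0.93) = 0.44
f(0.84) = 1.54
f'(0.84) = 1.55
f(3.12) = 0.42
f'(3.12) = -1.07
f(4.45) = -0.41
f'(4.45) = -0.19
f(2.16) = 1.75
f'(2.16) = -1.48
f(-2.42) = -0.18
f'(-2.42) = -0.57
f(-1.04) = -0.33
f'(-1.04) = 0.37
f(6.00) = 0.13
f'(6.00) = 0.85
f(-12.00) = 1.12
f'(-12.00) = 1.48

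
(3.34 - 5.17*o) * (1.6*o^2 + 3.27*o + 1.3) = -8.272*o^3 - 11.5619*o^2 + 4.2008*o + 4.342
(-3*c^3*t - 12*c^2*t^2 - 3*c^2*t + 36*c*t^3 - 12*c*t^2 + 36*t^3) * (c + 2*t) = -3*c^4*t - 18*c^3*t^2 - 3*c^3*t + 12*c^2*t^3 - 18*c^2*t^2 + 72*c*t^4 + 12*c*t^3 + 72*t^4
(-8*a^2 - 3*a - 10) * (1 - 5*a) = 40*a^3 + 7*a^2 + 47*a - 10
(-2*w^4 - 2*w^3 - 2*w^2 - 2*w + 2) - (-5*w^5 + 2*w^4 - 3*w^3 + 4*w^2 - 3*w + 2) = 5*w^5 - 4*w^4 + w^3 - 6*w^2 + w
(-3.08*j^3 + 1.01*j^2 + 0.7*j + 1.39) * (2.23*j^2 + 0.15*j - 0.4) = -6.8684*j^5 + 1.7903*j^4 + 2.9445*j^3 + 2.8007*j^2 - 0.0715*j - 0.556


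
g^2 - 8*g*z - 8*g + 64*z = (g - 8)*(g - 8*z)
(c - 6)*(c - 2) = c^2 - 8*c + 12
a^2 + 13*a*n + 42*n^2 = (a + 6*n)*(a + 7*n)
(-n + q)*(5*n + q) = -5*n^2 + 4*n*q + q^2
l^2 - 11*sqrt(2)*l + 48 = (l - 8*sqrt(2))*(l - 3*sqrt(2))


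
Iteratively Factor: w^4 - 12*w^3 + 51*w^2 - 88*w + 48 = (w - 4)*(w^3 - 8*w^2 + 19*w - 12) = (w - 4)*(w - 3)*(w^2 - 5*w + 4) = (w - 4)^2*(w - 3)*(w - 1)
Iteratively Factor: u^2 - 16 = (u - 4)*(u + 4)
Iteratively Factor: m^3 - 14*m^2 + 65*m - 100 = (m - 5)*(m^2 - 9*m + 20) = (m - 5)*(m - 4)*(m - 5)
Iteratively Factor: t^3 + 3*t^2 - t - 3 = (t + 3)*(t^2 - 1) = (t - 1)*(t + 3)*(t + 1)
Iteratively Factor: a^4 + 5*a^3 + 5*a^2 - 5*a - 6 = (a + 3)*(a^3 + 2*a^2 - a - 2) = (a + 2)*(a + 3)*(a^2 - 1) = (a + 1)*(a + 2)*(a + 3)*(a - 1)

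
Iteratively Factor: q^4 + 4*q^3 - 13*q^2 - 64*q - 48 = (q + 3)*(q^3 + q^2 - 16*q - 16) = (q - 4)*(q + 3)*(q^2 + 5*q + 4) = (q - 4)*(q + 1)*(q + 3)*(q + 4)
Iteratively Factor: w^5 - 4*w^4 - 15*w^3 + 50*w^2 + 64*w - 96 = (w + 3)*(w^4 - 7*w^3 + 6*w^2 + 32*w - 32) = (w - 4)*(w + 3)*(w^3 - 3*w^2 - 6*w + 8) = (w - 4)^2*(w + 3)*(w^2 + w - 2) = (w - 4)^2*(w + 2)*(w + 3)*(w - 1)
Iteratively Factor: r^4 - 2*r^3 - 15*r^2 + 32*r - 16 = (r - 1)*(r^3 - r^2 - 16*r + 16) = (r - 1)^2*(r^2 - 16) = (r - 1)^2*(r + 4)*(r - 4)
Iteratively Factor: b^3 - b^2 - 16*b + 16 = (b - 1)*(b^2 - 16) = (b - 1)*(b + 4)*(b - 4)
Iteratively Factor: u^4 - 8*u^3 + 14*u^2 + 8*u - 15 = (u - 3)*(u^3 - 5*u^2 - u + 5) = (u - 3)*(u - 1)*(u^2 - 4*u - 5) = (u - 5)*(u - 3)*(u - 1)*(u + 1)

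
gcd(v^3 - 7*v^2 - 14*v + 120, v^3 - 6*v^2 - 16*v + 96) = v^2 - 2*v - 24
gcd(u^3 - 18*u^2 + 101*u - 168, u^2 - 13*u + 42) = u - 7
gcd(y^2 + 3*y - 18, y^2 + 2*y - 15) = y - 3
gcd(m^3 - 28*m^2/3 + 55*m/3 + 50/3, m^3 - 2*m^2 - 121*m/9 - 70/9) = m^2 - 13*m/3 - 10/3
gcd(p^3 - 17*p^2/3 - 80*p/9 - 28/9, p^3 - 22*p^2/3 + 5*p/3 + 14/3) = p^2 - 19*p/3 - 14/3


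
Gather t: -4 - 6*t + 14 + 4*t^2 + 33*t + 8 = 4*t^2 + 27*t + 18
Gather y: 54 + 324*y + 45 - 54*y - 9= 270*y + 90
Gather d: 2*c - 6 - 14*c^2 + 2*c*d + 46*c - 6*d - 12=-14*c^2 + 48*c + d*(2*c - 6) - 18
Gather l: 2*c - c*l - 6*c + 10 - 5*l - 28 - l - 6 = -4*c + l*(-c - 6) - 24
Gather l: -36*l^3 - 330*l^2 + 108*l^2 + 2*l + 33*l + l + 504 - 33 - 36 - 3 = -36*l^3 - 222*l^2 + 36*l + 432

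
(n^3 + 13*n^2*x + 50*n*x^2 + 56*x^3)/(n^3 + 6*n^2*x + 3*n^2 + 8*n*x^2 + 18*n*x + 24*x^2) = (n + 7*x)/(n + 3)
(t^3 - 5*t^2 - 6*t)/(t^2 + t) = t - 6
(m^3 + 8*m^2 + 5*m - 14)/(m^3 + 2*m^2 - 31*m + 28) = (m + 2)/(m - 4)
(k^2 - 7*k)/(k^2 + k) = (k - 7)/(k + 1)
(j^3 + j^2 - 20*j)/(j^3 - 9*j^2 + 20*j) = (j + 5)/(j - 5)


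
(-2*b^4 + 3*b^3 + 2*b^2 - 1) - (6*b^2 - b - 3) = -2*b^4 + 3*b^3 - 4*b^2 + b + 2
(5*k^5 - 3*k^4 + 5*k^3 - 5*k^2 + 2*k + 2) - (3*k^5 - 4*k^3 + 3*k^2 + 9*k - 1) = 2*k^5 - 3*k^4 + 9*k^3 - 8*k^2 - 7*k + 3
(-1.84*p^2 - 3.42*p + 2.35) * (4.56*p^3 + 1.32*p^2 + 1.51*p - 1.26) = -8.3904*p^5 - 18.024*p^4 + 3.4232*p^3 + 0.2562*p^2 + 7.8577*p - 2.961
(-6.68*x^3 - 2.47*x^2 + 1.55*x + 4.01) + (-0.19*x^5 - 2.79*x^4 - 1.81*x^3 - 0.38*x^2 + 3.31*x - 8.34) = -0.19*x^5 - 2.79*x^4 - 8.49*x^3 - 2.85*x^2 + 4.86*x - 4.33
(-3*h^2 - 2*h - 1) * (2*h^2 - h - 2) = -6*h^4 - h^3 + 6*h^2 + 5*h + 2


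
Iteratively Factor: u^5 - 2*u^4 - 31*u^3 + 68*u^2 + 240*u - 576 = (u - 4)*(u^4 + 2*u^3 - 23*u^2 - 24*u + 144) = (u - 4)*(u - 3)*(u^3 + 5*u^2 - 8*u - 48) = (u - 4)*(u - 3)^2*(u^2 + 8*u + 16) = (u - 4)*(u - 3)^2*(u + 4)*(u + 4)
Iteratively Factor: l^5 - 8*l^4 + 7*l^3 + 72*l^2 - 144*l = (l - 4)*(l^4 - 4*l^3 - 9*l^2 + 36*l) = l*(l - 4)*(l^3 - 4*l^2 - 9*l + 36) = l*(l - 4)^2*(l^2 - 9) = l*(l - 4)^2*(l + 3)*(l - 3)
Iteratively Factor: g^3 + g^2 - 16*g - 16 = (g - 4)*(g^2 + 5*g + 4) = (g - 4)*(g + 1)*(g + 4)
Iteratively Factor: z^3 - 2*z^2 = (z - 2)*(z^2) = z*(z - 2)*(z)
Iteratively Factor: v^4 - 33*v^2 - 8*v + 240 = (v + 4)*(v^3 - 4*v^2 - 17*v + 60) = (v + 4)^2*(v^2 - 8*v + 15) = (v - 3)*(v + 4)^2*(v - 5)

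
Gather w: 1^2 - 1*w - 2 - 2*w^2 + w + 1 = -2*w^2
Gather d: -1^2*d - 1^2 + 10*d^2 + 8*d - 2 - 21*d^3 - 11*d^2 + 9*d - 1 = -21*d^3 - d^2 + 16*d - 4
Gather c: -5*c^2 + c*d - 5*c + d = -5*c^2 + c*(d - 5) + d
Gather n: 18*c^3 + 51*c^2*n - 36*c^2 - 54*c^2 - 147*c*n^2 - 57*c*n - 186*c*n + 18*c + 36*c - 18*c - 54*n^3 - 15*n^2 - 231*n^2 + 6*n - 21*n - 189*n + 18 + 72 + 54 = 18*c^3 - 90*c^2 + 36*c - 54*n^3 + n^2*(-147*c - 246) + n*(51*c^2 - 243*c - 204) + 144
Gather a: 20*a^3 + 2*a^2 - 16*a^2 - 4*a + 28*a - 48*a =20*a^3 - 14*a^2 - 24*a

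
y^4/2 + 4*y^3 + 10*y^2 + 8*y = y*(y/2 + 1)*(y + 2)*(y + 4)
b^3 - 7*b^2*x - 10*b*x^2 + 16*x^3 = (b - 8*x)*(b - x)*(b + 2*x)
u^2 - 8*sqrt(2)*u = u*(u - 8*sqrt(2))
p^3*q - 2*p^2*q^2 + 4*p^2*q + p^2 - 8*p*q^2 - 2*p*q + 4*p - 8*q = (p + 4)*(p - 2*q)*(p*q + 1)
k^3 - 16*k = k*(k - 4)*(k + 4)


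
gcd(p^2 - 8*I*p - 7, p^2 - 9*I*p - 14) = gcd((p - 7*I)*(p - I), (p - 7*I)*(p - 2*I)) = p - 7*I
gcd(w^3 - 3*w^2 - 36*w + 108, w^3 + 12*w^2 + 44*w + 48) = w + 6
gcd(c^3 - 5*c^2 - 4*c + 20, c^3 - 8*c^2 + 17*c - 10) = c^2 - 7*c + 10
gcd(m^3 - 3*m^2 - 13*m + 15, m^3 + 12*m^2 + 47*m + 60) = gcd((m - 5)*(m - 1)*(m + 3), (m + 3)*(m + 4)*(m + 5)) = m + 3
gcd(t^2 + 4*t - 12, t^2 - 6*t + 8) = t - 2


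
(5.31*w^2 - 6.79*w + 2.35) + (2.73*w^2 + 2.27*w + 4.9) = 8.04*w^2 - 4.52*w + 7.25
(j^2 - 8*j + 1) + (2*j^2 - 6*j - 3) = 3*j^2 - 14*j - 2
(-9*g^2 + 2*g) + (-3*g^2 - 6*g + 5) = -12*g^2 - 4*g + 5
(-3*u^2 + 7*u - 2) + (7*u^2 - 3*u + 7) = 4*u^2 + 4*u + 5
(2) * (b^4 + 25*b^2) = 2*b^4 + 50*b^2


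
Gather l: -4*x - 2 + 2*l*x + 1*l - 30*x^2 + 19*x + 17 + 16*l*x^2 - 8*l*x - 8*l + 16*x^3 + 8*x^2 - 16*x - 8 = l*(16*x^2 - 6*x - 7) + 16*x^3 - 22*x^2 - x + 7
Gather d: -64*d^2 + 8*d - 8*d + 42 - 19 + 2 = 25 - 64*d^2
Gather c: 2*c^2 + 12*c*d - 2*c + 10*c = 2*c^2 + c*(12*d + 8)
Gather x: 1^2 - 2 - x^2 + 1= -x^2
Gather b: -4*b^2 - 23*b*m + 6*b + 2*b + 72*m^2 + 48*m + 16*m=-4*b^2 + b*(8 - 23*m) + 72*m^2 + 64*m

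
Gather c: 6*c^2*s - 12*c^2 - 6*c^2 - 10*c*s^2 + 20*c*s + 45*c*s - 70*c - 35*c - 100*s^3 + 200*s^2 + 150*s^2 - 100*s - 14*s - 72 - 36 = c^2*(6*s - 18) + c*(-10*s^2 + 65*s - 105) - 100*s^3 + 350*s^2 - 114*s - 108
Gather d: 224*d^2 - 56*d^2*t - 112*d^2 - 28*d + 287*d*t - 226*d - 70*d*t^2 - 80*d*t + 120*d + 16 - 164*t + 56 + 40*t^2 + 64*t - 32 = d^2*(112 - 56*t) + d*(-70*t^2 + 207*t - 134) + 40*t^2 - 100*t + 40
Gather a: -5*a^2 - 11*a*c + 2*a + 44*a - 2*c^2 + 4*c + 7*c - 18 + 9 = -5*a^2 + a*(46 - 11*c) - 2*c^2 + 11*c - 9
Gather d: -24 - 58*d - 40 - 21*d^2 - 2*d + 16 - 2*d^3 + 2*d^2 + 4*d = -2*d^3 - 19*d^2 - 56*d - 48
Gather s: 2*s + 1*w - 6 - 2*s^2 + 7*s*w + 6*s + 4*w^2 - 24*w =-2*s^2 + s*(7*w + 8) + 4*w^2 - 23*w - 6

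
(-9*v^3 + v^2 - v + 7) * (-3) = 27*v^3 - 3*v^2 + 3*v - 21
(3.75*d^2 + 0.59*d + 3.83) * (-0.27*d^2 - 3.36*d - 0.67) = -1.0125*d^4 - 12.7593*d^3 - 5.529*d^2 - 13.2641*d - 2.5661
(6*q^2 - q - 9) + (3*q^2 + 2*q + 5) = 9*q^2 + q - 4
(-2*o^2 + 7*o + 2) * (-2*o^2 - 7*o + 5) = 4*o^4 - 63*o^2 + 21*o + 10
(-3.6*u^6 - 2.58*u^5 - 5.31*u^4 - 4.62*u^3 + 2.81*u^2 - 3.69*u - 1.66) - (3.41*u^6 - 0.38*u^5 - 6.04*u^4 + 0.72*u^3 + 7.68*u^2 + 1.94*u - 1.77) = -7.01*u^6 - 2.2*u^5 + 0.73*u^4 - 5.34*u^3 - 4.87*u^2 - 5.63*u + 0.11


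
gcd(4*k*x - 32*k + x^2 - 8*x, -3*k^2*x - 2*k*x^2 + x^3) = 1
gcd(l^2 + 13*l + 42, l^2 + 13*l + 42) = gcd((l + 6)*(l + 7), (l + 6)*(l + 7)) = l^2 + 13*l + 42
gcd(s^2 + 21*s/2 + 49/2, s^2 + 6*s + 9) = 1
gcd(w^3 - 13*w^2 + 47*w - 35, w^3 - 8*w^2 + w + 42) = w - 7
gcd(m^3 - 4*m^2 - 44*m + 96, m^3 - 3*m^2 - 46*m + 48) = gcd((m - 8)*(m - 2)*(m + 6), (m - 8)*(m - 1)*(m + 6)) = m^2 - 2*m - 48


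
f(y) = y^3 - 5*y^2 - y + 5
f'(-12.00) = 551.00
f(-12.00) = -2431.00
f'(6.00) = 47.00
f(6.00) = 35.00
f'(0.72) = -6.64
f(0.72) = 2.06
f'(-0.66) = 6.91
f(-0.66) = 3.19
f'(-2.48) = 42.25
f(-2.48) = -38.52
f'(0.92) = -7.66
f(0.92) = 0.63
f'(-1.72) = 25.08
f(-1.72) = -13.16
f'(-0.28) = 2.04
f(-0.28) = 4.87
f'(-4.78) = 115.35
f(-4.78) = -213.68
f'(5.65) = 38.27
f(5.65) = 20.10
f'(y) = 3*y^2 - 10*y - 1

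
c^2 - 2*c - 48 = (c - 8)*(c + 6)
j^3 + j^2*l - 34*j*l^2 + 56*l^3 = (j - 4*l)*(j - 2*l)*(j + 7*l)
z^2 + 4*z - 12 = (z - 2)*(z + 6)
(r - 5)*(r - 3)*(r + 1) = r^3 - 7*r^2 + 7*r + 15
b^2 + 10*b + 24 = (b + 4)*(b + 6)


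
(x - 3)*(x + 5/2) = x^2 - x/2 - 15/2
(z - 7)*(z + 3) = z^2 - 4*z - 21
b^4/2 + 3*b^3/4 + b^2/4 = b^2*(b/2 + 1/2)*(b + 1/2)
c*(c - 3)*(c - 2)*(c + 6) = c^4 + c^3 - 24*c^2 + 36*c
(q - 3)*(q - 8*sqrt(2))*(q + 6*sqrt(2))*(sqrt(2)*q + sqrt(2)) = sqrt(2)*q^4 - 4*q^3 - 2*sqrt(2)*q^3 - 99*sqrt(2)*q^2 + 8*q^2 + 12*q + 192*sqrt(2)*q + 288*sqrt(2)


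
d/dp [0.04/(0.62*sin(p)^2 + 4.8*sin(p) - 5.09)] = -(0.0496*sin(p) + 0.192)*cos(p)/(0.62*sin(p)^2 + 4.8*sin(p) - 5.09)^2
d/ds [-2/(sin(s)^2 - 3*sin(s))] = 2*(2*sin(s) - 3)*cos(s)/((sin(s) - 3)^2*sin(s)^2)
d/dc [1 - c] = -1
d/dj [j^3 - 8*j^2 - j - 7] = 3*j^2 - 16*j - 1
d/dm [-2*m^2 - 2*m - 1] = -4*m - 2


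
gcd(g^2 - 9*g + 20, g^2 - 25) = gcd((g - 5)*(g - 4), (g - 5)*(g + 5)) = g - 5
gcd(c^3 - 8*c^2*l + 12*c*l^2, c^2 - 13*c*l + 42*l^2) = c - 6*l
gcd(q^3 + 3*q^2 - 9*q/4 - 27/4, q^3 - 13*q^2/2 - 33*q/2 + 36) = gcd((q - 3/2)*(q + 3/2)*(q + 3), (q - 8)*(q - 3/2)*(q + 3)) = q^2 + 3*q/2 - 9/2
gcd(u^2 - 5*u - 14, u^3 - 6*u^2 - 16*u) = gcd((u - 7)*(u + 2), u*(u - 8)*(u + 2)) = u + 2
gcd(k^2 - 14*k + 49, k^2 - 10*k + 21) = k - 7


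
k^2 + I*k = k*(k + I)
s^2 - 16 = (s - 4)*(s + 4)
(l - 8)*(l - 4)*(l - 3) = l^3 - 15*l^2 + 68*l - 96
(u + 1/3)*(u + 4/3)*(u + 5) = u^3 + 20*u^2/3 + 79*u/9 + 20/9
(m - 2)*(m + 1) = m^2 - m - 2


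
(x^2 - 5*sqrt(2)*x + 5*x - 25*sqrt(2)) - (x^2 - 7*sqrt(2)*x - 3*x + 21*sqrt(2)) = 2*sqrt(2)*x + 8*x - 46*sqrt(2)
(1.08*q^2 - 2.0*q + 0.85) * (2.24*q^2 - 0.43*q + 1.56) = 2.4192*q^4 - 4.9444*q^3 + 4.4488*q^2 - 3.4855*q + 1.326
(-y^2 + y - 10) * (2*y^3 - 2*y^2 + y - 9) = -2*y^5 + 4*y^4 - 23*y^3 + 30*y^2 - 19*y + 90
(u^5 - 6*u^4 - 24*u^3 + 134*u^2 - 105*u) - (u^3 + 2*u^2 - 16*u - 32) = u^5 - 6*u^4 - 25*u^3 + 132*u^2 - 89*u + 32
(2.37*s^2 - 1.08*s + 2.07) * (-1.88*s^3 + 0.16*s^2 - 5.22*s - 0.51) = -4.4556*s^5 + 2.4096*s^4 - 16.4358*s^3 + 4.7601*s^2 - 10.2546*s - 1.0557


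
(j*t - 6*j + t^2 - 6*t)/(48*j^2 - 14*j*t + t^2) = (j*t - 6*j + t^2 - 6*t)/(48*j^2 - 14*j*t + t^2)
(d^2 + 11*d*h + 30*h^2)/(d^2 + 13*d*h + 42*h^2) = (d + 5*h)/(d + 7*h)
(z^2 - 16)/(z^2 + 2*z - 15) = (z^2 - 16)/(z^2 + 2*z - 15)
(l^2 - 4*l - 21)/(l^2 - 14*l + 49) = (l + 3)/(l - 7)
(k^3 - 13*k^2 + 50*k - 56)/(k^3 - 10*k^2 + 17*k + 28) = (k - 2)/(k + 1)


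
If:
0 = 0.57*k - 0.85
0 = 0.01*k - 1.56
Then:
No Solution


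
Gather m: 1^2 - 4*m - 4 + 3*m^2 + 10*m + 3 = 3*m^2 + 6*m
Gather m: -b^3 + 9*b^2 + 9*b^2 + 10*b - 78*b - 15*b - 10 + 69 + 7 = -b^3 + 18*b^2 - 83*b + 66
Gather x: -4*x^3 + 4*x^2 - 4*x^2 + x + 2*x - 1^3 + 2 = -4*x^3 + 3*x + 1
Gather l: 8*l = 8*l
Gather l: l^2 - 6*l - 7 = l^2 - 6*l - 7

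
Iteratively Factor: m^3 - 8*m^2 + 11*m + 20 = (m + 1)*(m^2 - 9*m + 20) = (m - 4)*(m + 1)*(m - 5)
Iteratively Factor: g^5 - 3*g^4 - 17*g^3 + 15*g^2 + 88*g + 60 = (g - 3)*(g^4 - 17*g^2 - 36*g - 20) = (g - 3)*(g + 1)*(g^3 - g^2 - 16*g - 20) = (g - 5)*(g - 3)*(g + 1)*(g^2 + 4*g + 4) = (g - 5)*(g - 3)*(g + 1)*(g + 2)*(g + 2)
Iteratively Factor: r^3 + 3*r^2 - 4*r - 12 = (r + 2)*(r^2 + r - 6) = (r + 2)*(r + 3)*(r - 2)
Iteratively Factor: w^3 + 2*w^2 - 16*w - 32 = (w - 4)*(w^2 + 6*w + 8) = (w - 4)*(w + 2)*(w + 4)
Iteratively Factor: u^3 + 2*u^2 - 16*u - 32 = (u - 4)*(u^2 + 6*u + 8) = (u - 4)*(u + 4)*(u + 2)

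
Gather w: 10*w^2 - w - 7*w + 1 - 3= 10*w^2 - 8*w - 2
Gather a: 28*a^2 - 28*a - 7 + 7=28*a^2 - 28*a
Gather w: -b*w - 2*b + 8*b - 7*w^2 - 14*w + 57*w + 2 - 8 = 6*b - 7*w^2 + w*(43 - b) - 6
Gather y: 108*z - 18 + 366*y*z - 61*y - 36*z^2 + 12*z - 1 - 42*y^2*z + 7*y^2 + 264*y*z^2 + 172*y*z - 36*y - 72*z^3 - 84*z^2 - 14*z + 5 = y^2*(7 - 42*z) + y*(264*z^2 + 538*z - 97) - 72*z^3 - 120*z^2 + 106*z - 14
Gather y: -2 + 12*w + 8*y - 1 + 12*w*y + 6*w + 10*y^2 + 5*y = 18*w + 10*y^2 + y*(12*w + 13) - 3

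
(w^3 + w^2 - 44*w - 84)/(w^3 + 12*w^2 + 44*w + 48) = (w - 7)/(w + 4)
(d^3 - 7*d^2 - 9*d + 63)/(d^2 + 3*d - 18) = (d^2 - 4*d - 21)/(d + 6)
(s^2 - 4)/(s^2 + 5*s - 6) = (s^2 - 4)/(s^2 + 5*s - 6)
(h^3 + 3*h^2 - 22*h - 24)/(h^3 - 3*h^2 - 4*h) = (h + 6)/h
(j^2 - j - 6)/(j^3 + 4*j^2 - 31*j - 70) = (j - 3)/(j^2 + 2*j - 35)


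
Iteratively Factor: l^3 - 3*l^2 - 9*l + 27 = (l - 3)*(l^2 - 9) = (l - 3)^2*(l + 3)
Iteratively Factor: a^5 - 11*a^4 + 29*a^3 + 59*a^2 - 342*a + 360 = (a - 4)*(a^4 - 7*a^3 + a^2 + 63*a - 90) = (a - 4)*(a - 2)*(a^3 - 5*a^2 - 9*a + 45) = (a - 5)*(a - 4)*(a - 2)*(a^2 - 9) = (a - 5)*(a - 4)*(a - 2)*(a + 3)*(a - 3)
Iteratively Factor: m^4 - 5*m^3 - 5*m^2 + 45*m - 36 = (m - 4)*(m^3 - m^2 - 9*m + 9) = (m - 4)*(m - 3)*(m^2 + 2*m - 3) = (m - 4)*(m - 3)*(m - 1)*(m + 3)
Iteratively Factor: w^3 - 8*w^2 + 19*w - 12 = (w - 1)*(w^2 - 7*w + 12) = (w - 3)*(w - 1)*(w - 4)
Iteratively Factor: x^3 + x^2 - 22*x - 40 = (x + 4)*(x^2 - 3*x - 10) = (x - 5)*(x + 4)*(x + 2)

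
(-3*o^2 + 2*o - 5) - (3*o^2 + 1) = -6*o^2 + 2*o - 6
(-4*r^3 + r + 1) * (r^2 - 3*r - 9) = -4*r^5 + 12*r^4 + 37*r^3 - 2*r^2 - 12*r - 9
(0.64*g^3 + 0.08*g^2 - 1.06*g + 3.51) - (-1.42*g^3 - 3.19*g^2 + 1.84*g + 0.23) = 2.06*g^3 + 3.27*g^2 - 2.9*g + 3.28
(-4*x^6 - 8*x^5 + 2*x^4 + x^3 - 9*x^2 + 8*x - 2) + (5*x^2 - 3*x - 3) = -4*x^6 - 8*x^5 + 2*x^4 + x^3 - 4*x^2 + 5*x - 5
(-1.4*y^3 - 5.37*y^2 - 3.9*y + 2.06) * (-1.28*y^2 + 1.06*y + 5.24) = 1.792*y^5 + 5.3896*y^4 - 8.0362*y^3 - 34.9096*y^2 - 18.2524*y + 10.7944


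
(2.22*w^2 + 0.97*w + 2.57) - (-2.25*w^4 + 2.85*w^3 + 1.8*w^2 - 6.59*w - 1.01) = 2.25*w^4 - 2.85*w^3 + 0.42*w^2 + 7.56*w + 3.58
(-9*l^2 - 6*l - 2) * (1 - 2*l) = 18*l^3 + 3*l^2 - 2*l - 2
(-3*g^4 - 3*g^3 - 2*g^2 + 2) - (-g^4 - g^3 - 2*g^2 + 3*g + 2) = -2*g^4 - 2*g^3 - 3*g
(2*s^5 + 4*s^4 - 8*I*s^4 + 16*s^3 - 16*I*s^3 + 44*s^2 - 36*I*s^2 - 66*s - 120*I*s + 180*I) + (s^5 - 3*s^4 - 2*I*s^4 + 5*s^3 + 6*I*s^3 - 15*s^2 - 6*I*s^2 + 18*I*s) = 3*s^5 + s^4 - 10*I*s^4 + 21*s^3 - 10*I*s^3 + 29*s^2 - 42*I*s^2 - 66*s - 102*I*s + 180*I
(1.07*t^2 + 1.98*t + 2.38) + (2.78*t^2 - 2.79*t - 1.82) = 3.85*t^2 - 0.81*t + 0.56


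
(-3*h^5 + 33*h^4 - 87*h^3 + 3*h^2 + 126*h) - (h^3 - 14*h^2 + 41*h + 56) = -3*h^5 + 33*h^4 - 88*h^3 + 17*h^2 + 85*h - 56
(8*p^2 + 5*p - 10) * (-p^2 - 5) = -8*p^4 - 5*p^3 - 30*p^2 - 25*p + 50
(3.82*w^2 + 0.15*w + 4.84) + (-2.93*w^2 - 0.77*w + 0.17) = 0.89*w^2 - 0.62*w + 5.01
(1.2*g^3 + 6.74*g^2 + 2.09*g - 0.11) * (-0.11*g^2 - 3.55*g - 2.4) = -0.132*g^5 - 5.0014*g^4 - 27.0369*g^3 - 23.5834*g^2 - 4.6255*g + 0.264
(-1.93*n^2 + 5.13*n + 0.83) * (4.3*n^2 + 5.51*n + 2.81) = -8.299*n^4 + 11.4247*n^3 + 26.412*n^2 + 18.9886*n + 2.3323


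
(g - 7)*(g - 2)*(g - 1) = g^3 - 10*g^2 + 23*g - 14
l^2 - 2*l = l*(l - 2)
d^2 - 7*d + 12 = (d - 4)*(d - 3)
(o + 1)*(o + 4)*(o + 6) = o^3 + 11*o^2 + 34*o + 24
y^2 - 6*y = y*(y - 6)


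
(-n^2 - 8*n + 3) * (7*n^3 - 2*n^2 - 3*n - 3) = -7*n^5 - 54*n^4 + 40*n^3 + 21*n^2 + 15*n - 9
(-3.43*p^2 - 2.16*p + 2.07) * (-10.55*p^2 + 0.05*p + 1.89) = 36.1865*p^4 + 22.6165*p^3 - 28.4292*p^2 - 3.9789*p + 3.9123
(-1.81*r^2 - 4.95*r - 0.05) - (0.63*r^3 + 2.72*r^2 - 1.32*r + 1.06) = -0.63*r^3 - 4.53*r^2 - 3.63*r - 1.11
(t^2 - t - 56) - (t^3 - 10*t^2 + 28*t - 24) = -t^3 + 11*t^2 - 29*t - 32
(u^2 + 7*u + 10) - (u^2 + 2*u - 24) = 5*u + 34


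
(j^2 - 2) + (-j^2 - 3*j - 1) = -3*j - 3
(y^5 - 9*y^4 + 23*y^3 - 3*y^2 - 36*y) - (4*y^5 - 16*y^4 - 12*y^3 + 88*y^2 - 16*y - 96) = -3*y^5 + 7*y^4 + 35*y^3 - 91*y^2 - 20*y + 96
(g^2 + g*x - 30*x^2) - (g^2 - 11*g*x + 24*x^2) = 12*g*x - 54*x^2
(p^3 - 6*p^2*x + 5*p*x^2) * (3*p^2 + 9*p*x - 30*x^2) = 3*p^5 - 9*p^4*x - 69*p^3*x^2 + 225*p^2*x^3 - 150*p*x^4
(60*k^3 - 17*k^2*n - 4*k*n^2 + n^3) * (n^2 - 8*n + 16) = 60*k^3*n^2 - 480*k^3*n + 960*k^3 - 17*k^2*n^3 + 136*k^2*n^2 - 272*k^2*n - 4*k*n^4 + 32*k*n^3 - 64*k*n^2 + n^5 - 8*n^4 + 16*n^3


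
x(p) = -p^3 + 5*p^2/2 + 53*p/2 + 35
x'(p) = -3*p^2 + 5*p + 53/2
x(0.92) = 60.72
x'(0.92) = 28.56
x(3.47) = 115.28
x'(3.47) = 7.73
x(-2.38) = -0.43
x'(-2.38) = -2.39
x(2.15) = 93.59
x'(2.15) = 23.38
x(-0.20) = 29.81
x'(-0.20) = 25.38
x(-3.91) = 29.38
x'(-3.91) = -38.91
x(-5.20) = 105.41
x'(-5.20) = -80.62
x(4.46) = 114.20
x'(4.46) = -10.87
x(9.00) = -253.00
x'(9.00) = -171.50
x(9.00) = -253.00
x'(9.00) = -171.50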